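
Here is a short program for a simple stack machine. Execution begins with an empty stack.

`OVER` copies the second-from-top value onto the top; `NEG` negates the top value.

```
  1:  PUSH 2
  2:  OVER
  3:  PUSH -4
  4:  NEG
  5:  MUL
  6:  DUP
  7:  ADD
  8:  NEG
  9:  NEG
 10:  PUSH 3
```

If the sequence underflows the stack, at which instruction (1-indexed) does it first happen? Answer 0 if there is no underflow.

PUSH 2 : 2
OVER  — needs 2 operands, stack has 1 → underflow

2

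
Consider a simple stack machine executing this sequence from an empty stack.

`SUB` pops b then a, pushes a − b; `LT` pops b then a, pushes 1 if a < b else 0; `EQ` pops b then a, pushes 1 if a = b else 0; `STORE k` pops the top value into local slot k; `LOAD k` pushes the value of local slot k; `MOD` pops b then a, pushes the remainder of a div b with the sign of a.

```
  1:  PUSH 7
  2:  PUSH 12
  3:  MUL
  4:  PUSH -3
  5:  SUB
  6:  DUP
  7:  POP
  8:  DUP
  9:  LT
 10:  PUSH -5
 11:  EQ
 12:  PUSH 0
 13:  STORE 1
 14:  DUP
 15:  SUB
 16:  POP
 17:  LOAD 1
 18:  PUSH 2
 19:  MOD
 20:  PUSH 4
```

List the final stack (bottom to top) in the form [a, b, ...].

[0, 4]

PUSH 7  → 7
PUSH 12 → 7 12
MUL     → 84
PUSH -3 → 84 -3
SUB     → 87
DUP     → 87 87
POP     → 87
DUP     → 87 87
LT      → 0
PUSH -5 → 0 -5
EQ      → 0
PUSH 0  → 0 0
STORE 1 → 0
DUP     → 0 0
SUB     → 0
POP     → (empty)
LOAD 1  → 0
PUSH 2  → 0 2
MOD     → 0
PUSH 4  → 0 4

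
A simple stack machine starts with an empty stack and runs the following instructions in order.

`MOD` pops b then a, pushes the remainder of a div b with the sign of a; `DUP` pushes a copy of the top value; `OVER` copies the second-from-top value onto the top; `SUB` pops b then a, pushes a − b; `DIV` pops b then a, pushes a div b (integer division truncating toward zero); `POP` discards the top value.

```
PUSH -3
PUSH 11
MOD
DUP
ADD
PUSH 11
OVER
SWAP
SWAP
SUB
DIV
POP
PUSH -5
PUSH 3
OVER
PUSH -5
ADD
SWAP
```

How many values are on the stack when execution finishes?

PUSH -3 -> [-3]
PUSH 11 -> [-3, 11]
MOD     -> [-3]
DUP     -> [-3, -3]
ADD     -> [-6]
PUSH 11 -> [-6, 11]
OVER    -> [-6, 11, -6]
SWAP    -> [-6, -6, 11]
SWAP    -> [-6, 11, -6]
SUB     -> [-6, 17]
DIV     -> [0]
POP     -> []
PUSH -5 -> [-5]
PUSH 3  -> [-5, 3]
OVER    -> [-5, 3, -5]
PUSH -5 -> [-5, 3, -5, -5]
ADD     -> [-5, 3, -10]
SWAP    -> [-5, -10, 3]

3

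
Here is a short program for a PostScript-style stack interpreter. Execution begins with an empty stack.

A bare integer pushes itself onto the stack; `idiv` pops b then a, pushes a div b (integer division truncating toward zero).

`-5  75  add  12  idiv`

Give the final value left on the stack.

-5   : [-5]
75   : [-5, 75]
add  : [70]
12   : [70, 12]
idiv : [5]

5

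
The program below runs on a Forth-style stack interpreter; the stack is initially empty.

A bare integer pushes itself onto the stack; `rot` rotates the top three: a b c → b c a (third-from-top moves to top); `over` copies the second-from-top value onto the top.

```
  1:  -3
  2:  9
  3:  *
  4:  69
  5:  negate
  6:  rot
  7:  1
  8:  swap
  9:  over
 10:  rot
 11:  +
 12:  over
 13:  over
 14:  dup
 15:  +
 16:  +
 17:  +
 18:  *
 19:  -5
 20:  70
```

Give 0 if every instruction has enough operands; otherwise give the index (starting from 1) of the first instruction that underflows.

6

-3      -3
9       -3 9
*       -27
69      -27 69
negate  -27 -69
rot  — needs 3 operands, stack has 2 → underflow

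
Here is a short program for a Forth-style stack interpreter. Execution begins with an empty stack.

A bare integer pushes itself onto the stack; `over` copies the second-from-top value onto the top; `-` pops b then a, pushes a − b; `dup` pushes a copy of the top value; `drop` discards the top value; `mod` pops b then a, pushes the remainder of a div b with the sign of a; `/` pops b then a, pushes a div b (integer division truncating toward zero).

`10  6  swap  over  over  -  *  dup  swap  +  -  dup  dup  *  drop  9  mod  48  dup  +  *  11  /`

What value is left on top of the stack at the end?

10    10
6     10 6
swap  6 10
over  6 10 6
over  6 10 6 10
-     6 10 -4
*     6 -40
dup   6 -40 -40
swap  6 -40 -40
+     6 -80
-     86
dup   86 86
dup   86 86 86
*     86 7396
drop  86
9     86 9
mod   5
48    5 48
dup   5 48 48
+     5 96
*     480
11    480 11
/     43

43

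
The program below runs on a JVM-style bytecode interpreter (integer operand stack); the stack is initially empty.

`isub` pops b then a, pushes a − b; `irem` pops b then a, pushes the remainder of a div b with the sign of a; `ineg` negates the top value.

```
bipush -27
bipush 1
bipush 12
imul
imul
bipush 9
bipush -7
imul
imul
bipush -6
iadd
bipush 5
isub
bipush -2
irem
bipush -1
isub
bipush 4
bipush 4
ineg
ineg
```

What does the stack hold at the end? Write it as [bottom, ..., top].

[2, 4, 4]

bipush -27 : [-27]
bipush 1   : [-27, 1]
bipush 12  : [-27, 1, 12]
imul       : [-27, 12]
imul       : [-324]
bipush 9   : [-324, 9]
bipush -7  : [-324, 9, -7]
imul       : [-324, -63]
imul       : [20412]
bipush -6  : [20412, -6]
iadd       : [20406]
bipush 5   : [20406, 5]
isub       : [20401]
bipush -2  : [20401, -2]
irem       : [1]
bipush -1  : [1, -1]
isub       : [2]
bipush 4   : [2, 4]
bipush 4   : [2, 4, 4]
ineg       : [2, 4, -4]
ineg       : [2, 4, 4]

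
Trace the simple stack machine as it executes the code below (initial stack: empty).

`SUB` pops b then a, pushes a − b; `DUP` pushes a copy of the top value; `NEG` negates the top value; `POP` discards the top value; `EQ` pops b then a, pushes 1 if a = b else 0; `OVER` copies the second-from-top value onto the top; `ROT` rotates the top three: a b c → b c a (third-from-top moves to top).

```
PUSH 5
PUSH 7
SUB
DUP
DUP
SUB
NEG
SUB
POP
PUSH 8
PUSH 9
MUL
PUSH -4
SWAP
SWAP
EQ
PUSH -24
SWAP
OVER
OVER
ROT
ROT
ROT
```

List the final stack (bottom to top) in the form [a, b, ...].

PUSH 5   -> 5
PUSH 7   -> 5 7
SUB      -> -2
DUP      -> -2 -2
DUP      -> -2 -2 -2
SUB      -> -2 0
NEG      -> -2 0
SUB      -> -2
POP      -> (empty)
PUSH 8   -> 8
PUSH 9   -> 8 9
MUL      -> 72
PUSH -4  -> 72 -4
SWAP     -> -4 72
SWAP     -> 72 -4
EQ       -> 0
PUSH -24 -> 0 -24
SWAP     -> -24 0
OVER     -> -24 0 -24
OVER     -> -24 0 -24 0
ROT      -> -24 -24 0 0
ROT      -> -24 0 0 -24
ROT      -> -24 0 -24 0

[-24, 0, -24, 0]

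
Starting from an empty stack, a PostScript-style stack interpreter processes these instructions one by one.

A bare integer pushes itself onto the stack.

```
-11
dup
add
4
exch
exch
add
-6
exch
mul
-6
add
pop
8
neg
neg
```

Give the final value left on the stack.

-11  -> [-11]
dup  -> [-11, -11]
add  -> [-22]
4    -> [-22, 4]
exch -> [4, -22]
exch -> [-22, 4]
add  -> [-18]
-6   -> [-18, -6]
exch -> [-6, -18]
mul  -> [108]
-6   -> [108, -6]
add  -> [102]
pop  -> []
8    -> [8]
neg  -> [-8]
neg  -> [8]

8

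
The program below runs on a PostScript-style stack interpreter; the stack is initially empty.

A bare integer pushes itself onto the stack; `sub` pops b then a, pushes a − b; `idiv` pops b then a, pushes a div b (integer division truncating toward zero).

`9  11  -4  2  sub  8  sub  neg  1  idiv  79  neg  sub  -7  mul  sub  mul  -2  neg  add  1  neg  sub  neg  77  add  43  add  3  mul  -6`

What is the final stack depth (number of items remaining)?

9    -> [9]
11   -> [9, 11]
-4   -> [9, 11, -4]
2    -> [9, 11, -4, 2]
sub  -> [9, 11, -6]
8    -> [9, 11, -6, 8]
sub  -> [9, 11, -14]
neg  -> [9, 11, 14]
1    -> [9, 11, 14, 1]
idiv -> [9, 11, 14]
79   -> [9, 11, 14, 79]
neg  -> [9, 11, 14, -79]
sub  -> [9, 11, 93]
-7   -> [9, 11, 93, -7]
mul  -> [9, 11, -651]
sub  -> [9, 662]
mul  -> [5958]
-2   -> [5958, -2]
neg  -> [5958, 2]
add  -> [5960]
1    -> [5960, 1]
neg  -> [5960, -1]
sub  -> [5961]
neg  -> [-5961]
77   -> [-5961, 77]
add  -> [-5884]
43   -> [-5884, 43]
add  -> [-5841]
3    -> [-5841, 3]
mul  -> [-17523]
-6   -> [-17523, -6]

2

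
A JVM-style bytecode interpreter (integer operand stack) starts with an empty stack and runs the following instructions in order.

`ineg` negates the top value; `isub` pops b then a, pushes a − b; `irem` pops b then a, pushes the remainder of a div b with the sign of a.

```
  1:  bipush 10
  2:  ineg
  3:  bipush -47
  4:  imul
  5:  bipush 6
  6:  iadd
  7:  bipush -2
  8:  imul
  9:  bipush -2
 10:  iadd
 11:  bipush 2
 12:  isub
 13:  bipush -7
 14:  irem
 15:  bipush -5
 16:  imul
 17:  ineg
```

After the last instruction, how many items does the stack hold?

bipush 10  : 10
ineg       : -10
bipush -47 : -10 -47
imul       : 470
bipush 6   : 470 6
iadd       : 476
bipush -2  : 476 -2
imul       : -952
bipush -2  : -952 -2
iadd       : -954
bipush 2   : -954 2
isub       : -956
bipush -7  : -956 -7
irem       : -4
bipush -5  : -4 -5
imul       : 20
ineg       : -20

1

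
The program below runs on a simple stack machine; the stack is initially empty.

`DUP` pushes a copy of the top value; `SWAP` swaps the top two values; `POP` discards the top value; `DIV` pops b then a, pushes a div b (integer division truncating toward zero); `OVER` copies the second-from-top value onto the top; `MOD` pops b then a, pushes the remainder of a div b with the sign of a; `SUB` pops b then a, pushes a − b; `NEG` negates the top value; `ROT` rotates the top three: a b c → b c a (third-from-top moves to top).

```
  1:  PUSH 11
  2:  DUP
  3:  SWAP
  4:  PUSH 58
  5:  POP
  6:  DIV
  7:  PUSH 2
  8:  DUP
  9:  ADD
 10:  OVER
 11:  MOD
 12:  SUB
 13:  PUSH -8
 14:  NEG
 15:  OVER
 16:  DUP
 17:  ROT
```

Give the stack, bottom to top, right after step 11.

PUSH 11 : 11
DUP     : 11 11
SWAP    : 11 11
PUSH 58 : 11 11 58
POP     : 11 11
DIV     : 1
PUSH 2  : 1 2
DUP     : 1 2 2
ADD     : 1 4
OVER    : 1 4 1
MOD     : 1 0

[1, 0]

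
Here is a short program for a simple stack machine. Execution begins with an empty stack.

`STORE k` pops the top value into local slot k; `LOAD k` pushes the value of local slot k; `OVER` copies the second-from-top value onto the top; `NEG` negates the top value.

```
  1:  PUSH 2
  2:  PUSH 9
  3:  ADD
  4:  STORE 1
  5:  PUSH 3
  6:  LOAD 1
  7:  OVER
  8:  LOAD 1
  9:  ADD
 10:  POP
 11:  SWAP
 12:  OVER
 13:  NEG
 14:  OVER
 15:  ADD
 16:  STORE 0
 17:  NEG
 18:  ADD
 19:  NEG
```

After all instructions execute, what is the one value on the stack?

-8

PUSH 2  → 2
PUSH 9  → 2 9
ADD     → 11
STORE 1 → (empty)
PUSH 3  → 3
LOAD 1  → 3 11
OVER    → 3 11 3
LOAD 1  → 3 11 3 11
ADD     → 3 11 14
POP     → 3 11
SWAP    → 11 3
OVER    → 11 3 11
NEG     → 11 3 -11
OVER    → 11 3 -11 3
ADD     → 11 3 -8
STORE 0 → 11 3
NEG     → 11 -3
ADD     → 8
NEG     → -8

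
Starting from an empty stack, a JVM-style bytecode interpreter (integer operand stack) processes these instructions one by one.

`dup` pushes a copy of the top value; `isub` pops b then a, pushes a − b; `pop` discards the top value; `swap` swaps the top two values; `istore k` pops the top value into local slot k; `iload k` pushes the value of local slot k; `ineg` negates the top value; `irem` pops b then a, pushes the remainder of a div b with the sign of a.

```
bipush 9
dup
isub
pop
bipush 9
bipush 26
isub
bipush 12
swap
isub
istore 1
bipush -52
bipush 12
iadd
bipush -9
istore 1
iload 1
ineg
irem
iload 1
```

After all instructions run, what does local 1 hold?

-9

bipush 9   → 9
dup        → 9 9
isub       → 0
pop        → (empty)
bipush 9   → 9
bipush 26  → 9 26
isub       → -17
bipush 12  → -17 12
swap       → 12 -17
isub       → 29
istore 1   → (empty)
bipush -52 → -52
bipush 12  → -52 12
iadd       → -40
bipush -9  → -40 -9
istore 1   → -40
iload 1    → -40 -9
ineg       → -40 9
irem       → -4
iload 1    → -4 -9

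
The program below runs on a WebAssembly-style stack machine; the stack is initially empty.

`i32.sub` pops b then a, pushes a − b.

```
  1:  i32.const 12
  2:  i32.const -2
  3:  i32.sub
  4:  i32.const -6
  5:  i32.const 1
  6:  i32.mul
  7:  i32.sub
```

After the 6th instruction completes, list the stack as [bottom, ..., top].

i32.const 12 -> 12
i32.const -2 -> 12 -2
i32.sub      -> 14
i32.const -6 -> 14 -6
i32.const 1  -> 14 -6 1
i32.mul      -> 14 -6

[14, -6]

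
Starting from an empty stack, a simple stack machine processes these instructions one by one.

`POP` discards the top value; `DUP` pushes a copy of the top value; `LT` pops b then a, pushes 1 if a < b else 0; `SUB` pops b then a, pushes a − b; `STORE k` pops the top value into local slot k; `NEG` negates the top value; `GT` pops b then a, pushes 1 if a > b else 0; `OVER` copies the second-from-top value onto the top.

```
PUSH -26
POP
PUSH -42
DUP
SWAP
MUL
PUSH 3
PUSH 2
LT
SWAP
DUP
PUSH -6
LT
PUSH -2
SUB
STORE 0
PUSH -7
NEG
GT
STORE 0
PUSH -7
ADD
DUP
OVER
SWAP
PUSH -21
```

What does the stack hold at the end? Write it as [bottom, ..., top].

[-7, -7, -7, -21]

PUSH -26 : [-26]
POP      : []
PUSH -42 : [-42]
DUP      : [-42, -42]
SWAP     : [-42, -42]
MUL      : [1764]
PUSH 3   : [1764, 3]
PUSH 2   : [1764, 3, 2]
LT       : [1764, 0]
SWAP     : [0, 1764]
DUP      : [0, 1764, 1764]
PUSH -6  : [0, 1764, 1764, -6]
LT       : [0, 1764, 0]
PUSH -2  : [0, 1764, 0, -2]
SUB      : [0, 1764, 2]
STORE 0  : [0, 1764]
PUSH -7  : [0, 1764, -7]
NEG      : [0, 1764, 7]
GT       : [0, 1]
STORE 0  : [0]
PUSH -7  : [0, -7]
ADD      : [-7]
DUP      : [-7, -7]
OVER     : [-7, -7, -7]
SWAP     : [-7, -7, -7]
PUSH -21 : [-7, -7, -7, -21]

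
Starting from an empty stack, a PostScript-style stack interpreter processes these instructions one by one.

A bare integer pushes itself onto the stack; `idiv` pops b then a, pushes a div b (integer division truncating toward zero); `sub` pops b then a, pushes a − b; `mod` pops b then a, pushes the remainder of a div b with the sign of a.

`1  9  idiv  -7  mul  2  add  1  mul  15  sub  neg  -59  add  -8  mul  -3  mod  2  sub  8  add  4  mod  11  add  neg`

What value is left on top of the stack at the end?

1     1
9     1 9
idiv  0
-7    0 -7
mul   0
2     0 2
add   2
1     2 1
mul   2
15    2 15
sub   -13
neg   13
-59   13 -59
add   -46
-8    -46 -8
mul   368
-3    368 -3
mod   2
2     2 2
sub   0
8     0 8
add   8
4     8 4
mod   0
11    0 11
add   11
neg   -11

-11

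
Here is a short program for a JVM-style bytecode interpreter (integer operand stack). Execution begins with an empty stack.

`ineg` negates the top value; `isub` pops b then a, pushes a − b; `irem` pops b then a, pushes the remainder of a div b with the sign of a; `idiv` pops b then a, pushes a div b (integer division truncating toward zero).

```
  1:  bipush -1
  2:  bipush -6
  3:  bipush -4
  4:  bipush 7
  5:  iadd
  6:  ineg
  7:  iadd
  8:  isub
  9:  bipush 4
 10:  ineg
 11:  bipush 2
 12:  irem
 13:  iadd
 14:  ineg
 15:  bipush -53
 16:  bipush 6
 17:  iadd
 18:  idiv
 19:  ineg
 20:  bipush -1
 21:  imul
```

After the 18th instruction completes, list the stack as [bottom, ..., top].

[0]

bipush -1  -> [-1]
bipush -6  -> [-1, -6]
bipush -4  -> [-1, -6, -4]
bipush 7   -> [-1, -6, -4, 7]
iadd       -> [-1, -6, 3]
ineg       -> [-1, -6, -3]
iadd       -> [-1, -9]
isub       -> [8]
bipush 4   -> [8, 4]
ineg       -> [8, -4]
bipush 2   -> [8, -4, 2]
irem       -> [8, 0]
iadd       -> [8]
ineg       -> [-8]
bipush -53 -> [-8, -53]
bipush 6   -> [-8, -53, 6]
iadd       -> [-8, -47]
idiv       -> [0]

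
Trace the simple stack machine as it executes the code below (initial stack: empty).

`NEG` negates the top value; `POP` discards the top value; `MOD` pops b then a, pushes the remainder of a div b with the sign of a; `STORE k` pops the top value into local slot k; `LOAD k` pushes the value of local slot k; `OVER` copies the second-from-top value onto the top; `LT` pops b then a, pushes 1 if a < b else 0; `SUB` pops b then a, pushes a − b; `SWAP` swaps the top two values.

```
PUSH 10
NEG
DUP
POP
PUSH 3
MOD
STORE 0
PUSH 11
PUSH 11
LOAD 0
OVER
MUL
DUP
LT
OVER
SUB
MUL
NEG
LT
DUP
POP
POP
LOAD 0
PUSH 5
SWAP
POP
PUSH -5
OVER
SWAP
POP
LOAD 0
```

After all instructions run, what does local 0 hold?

PUSH 10 : 10
NEG     : -10
DUP     : -10 -10
POP     : -10
PUSH 3  : -10 3
MOD     : -1
STORE 0 : (empty)
PUSH 11 : 11
PUSH 11 : 11 11
LOAD 0  : 11 11 -1
OVER    : 11 11 -1 11
MUL     : 11 11 -11
DUP     : 11 11 -11 -11
LT      : 11 11 0
OVER    : 11 11 0 11
SUB     : 11 11 -11
MUL     : 11 -121
NEG     : 11 121
LT      : 1
DUP     : 1 1
POP     : 1
POP     : (empty)
LOAD 0  : -1
PUSH 5  : -1 5
SWAP    : 5 -1
POP     : 5
PUSH -5 : 5 -5
OVER    : 5 -5 5
SWAP    : 5 5 -5
POP     : 5 5
LOAD 0  : 5 5 -1

-1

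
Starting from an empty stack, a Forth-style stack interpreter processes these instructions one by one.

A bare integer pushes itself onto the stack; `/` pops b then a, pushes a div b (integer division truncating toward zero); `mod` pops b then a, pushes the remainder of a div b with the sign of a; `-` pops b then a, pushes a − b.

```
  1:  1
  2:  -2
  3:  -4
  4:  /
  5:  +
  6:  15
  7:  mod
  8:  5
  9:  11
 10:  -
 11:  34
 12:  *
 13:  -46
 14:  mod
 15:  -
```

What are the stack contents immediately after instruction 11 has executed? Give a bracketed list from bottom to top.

1   : 1
-2  : 1 -2
-4  : 1 -2 -4
/   : 1 0
+   : 1
15  : 1 15
mod : 1
5   : 1 5
11  : 1 5 11
-   : 1 -6
34  : 1 -6 34

[1, -6, 34]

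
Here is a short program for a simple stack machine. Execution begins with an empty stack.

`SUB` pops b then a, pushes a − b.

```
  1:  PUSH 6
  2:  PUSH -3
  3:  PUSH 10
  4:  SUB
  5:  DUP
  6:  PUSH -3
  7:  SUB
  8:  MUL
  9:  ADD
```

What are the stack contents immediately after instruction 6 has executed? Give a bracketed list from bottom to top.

[6, -13, -13, -3]

PUSH 6   [6]
PUSH -3  [6, -3]
PUSH 10  [6, -3, 10]
SUB      [6, -13]
DUP      [6, -13, -13]
PUSH -3  [6, -13, -13, -3]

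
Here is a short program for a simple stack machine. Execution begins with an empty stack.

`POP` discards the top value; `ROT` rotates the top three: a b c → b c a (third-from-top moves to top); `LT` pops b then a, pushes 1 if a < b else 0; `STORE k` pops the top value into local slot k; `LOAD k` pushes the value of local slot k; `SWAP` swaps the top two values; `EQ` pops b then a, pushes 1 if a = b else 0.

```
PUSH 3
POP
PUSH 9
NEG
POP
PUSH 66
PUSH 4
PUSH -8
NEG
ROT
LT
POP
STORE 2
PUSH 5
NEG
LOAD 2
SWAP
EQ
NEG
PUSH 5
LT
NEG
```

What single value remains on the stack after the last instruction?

-1

PUSH 3  : [3]
POP     : []
PUSH 9  : [9]
NEG     : [-9]
POP     : []
PUSH 66 : [66]
PUSH 4  : [66, 4]
PUSH -8 : [66, 4, -8]
NEG     : [66, 4, 8]
ROT     : [4, 8, 66]
LT      : [4, 1]
POP     : [4]
STORE 2 : []
PUSH 5  : [5]
NEG     : [-5]
LOAD 2  : [-5, 4]
SWAP    : [4, -5]
EQ      : [0]
NEG     : [0]
PUSH 5  : [0, 5]
LT      : [1]
NEG     : [-1]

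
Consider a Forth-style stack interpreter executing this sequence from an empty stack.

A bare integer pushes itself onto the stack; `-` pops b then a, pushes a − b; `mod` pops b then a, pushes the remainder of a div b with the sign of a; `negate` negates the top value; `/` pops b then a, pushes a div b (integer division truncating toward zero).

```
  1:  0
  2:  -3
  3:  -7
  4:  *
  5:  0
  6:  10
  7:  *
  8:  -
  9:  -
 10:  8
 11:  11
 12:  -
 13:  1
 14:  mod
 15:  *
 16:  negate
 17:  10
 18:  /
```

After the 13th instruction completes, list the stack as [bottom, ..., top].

[-21, -3, 1]

0   0
-3  0 -3
-7  0 -3 -7
*   0 21
0   0 21 0
10  0 21 0 10
*   0 21 0
-   0 21
-   -21
8   -21 8
11  -21 8 11
-   -21 -3
1   -21 -3 1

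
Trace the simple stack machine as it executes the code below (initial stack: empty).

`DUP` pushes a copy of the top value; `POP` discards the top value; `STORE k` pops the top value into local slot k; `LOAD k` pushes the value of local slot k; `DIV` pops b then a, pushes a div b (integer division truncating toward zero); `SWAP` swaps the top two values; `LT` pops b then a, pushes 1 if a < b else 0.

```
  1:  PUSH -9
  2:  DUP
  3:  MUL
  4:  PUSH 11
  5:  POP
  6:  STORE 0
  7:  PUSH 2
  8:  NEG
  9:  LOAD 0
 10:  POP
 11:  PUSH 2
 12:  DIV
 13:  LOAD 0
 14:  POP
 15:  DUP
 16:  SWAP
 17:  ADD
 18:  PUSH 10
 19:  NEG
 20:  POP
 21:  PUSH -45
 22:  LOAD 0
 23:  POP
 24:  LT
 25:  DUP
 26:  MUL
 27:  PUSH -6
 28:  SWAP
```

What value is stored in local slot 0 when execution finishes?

PUSH -9  -> -9
DUP      -> -9 -9
MUL      -> 81
PUSH 11  -> 81 11
POP      -> 81
STORE 0  -> (empty)
PUSH 2   -> 2
NEG      -> -2
LOAD 0   -> -2 81
POP      -> -2
PUSH 2   -> -2 2
DIV      -> -1
LOAD 0   -> -1 81
POP      -> -1
DUP      -> -1 -1
SWAP     -> -1 -1
ADD      -> -2
PUSH 10  -> -2 10
NEG      -> -2 -10
POP      -> -2
PUSH -45 -> -2 -45
LOAD 0   -> -2 -45 81
POP      -> -2 -45
LT       -> 0
DUP      -> 0 0
MUL      -> 0
PUSH -6  -> 0 -6
SWAP     -> -6 0

81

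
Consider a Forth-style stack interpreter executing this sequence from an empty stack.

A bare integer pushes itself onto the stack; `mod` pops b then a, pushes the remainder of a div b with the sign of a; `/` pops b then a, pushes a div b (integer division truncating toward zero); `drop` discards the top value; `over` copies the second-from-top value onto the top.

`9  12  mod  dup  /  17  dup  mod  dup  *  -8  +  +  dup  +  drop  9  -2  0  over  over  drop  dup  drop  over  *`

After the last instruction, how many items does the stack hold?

9     [9]
12    [9, 12]
mod   [9]
dup   [9, 9]
/     [1]
17    [1, 17]
dup   [1, 17, 17]
mod   [1, 0]
dup   [1, 0, 0]
*     [1, 0]
-8    [1, 0, -8]
+     [1, -8]
+     [-7]
dup   [-7, -7]
+     [-14]
drop  []
9     [9]
-2    [9, -2]
0     [9, -2, 0]
over  [9, -2, 0, -2]
over  [9, -2, 0, -2, 0]
drop  [9, -2, 0, -2]
dup   [9, -2, 0, -2, -2]
drop  [9, -2, 0, -2]
over  [9, -2, 0, -2, 0]
*     [9, -2, 0, 0]

4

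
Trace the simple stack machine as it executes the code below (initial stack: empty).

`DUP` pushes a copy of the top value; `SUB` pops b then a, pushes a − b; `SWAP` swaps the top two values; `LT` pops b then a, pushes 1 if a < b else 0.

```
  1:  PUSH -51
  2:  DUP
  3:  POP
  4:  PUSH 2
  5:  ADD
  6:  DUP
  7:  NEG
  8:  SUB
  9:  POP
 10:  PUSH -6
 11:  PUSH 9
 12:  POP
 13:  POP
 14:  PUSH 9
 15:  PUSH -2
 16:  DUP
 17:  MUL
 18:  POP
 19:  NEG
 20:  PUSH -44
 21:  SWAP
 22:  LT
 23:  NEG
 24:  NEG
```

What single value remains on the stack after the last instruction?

1

PUSH -51 → [-51]
DUP      → [-51, -51]
POP      → [-51]
PUSH 2   → [-51, 2]
ADD      → [-49]
DUP      → [-49, -49]
NEG      → [-49, 49]
SUB      → [-98]
POP      → []
PUSH -6  → [-6]
PUSH 9   → [-6, 9]
POP      → [-6]
POP      → []
PUSH 9   → [9]
PUSH -2  → [9, -2]
DUP      → [9, -2, -2]
MUL      → [9, 4]
POP      → [9]
NEG      → [-9]
PUSH -44 → [-9, -44]
SWAP     → [-44, -9]
LT       → [1]
NEG      → [-1]
NEG      → [1]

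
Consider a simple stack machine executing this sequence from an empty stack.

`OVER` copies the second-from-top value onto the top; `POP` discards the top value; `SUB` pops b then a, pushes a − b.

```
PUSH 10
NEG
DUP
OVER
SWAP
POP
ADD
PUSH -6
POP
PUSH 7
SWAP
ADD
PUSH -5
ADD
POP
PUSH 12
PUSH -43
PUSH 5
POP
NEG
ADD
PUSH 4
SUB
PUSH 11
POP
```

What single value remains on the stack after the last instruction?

51

PUSH 10  -> 10
NEG      -> -10
DUP      -> -10 -10
OVER     -> -10 -10 -10
SWAP     -> -10 -10 -10
POP      -> -10 -10
ADD      -> -20
PUSH -6  -> -20 -6
POP      -> -20
PUSH 7   -> -20 7
SWAP     -> 7 -20
ADD      -> -13
PUSH -5  -> -13 -5
ADD      -> -18
POP      -> (empty)
PUSH 12  -> 12
PUSH -43 -> 12 -43
PUSH 5   -> 12 -43 5
POP      -> 12 -43
NEG      -> 12 43
ADD      -> 55
PUSH 4   -> 55 4
SUB      -> 51
PUSH 11  -> 51 11
POP      -> 51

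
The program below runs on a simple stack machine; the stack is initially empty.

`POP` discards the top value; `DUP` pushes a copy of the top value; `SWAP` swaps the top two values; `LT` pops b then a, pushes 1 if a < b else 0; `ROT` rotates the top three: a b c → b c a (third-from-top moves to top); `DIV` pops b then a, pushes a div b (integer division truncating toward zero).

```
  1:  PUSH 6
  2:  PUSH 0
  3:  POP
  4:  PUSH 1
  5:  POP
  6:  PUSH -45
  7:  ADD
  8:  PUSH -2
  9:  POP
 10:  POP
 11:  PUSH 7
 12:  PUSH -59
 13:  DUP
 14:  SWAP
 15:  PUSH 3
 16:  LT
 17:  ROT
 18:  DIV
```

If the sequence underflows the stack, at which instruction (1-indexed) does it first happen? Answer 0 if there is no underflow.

PUSH 6   -> 6
PUSH 0   -> 6 0
POP      -> 6
PUSH 1   -> 6 1
POP      -> 6
PUSH -45 -> 6 -45
ADD      -> -39
PUSH -2  -> -39 -2
POP      -> -39
POP      -> (empty)
PUSH 7   -> 7
PUSH -59 -> 7 -59
DUP      -> 7 -59 -59
SWAP     -> 7 -59 -59
PUSH 3   -> 7 -59 -59 3
LT       -> 7 -59 1
ROT      -> -59 1 7
DIV      -> -59 0

0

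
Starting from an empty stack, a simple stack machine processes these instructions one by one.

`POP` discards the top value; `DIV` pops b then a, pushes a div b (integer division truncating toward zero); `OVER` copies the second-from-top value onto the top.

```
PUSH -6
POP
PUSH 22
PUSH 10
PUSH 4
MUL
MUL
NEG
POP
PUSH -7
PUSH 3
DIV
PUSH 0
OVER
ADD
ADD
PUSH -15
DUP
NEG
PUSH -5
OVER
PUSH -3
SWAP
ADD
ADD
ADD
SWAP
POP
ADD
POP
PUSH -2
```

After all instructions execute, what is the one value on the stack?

PUSH -6  : [-6]
POP      : []
PUSH 22  : [22]
PUSH 10  : [22, 10]
PUSH 4   : [22, 10, 4]
MUL      : [22, 40]
MUL      : [880]
NEG      : [-880]
POP      : []
PUSH -7  : [-7]
PUSH 3   : [-7, 3]
DIV      : [-2]
PUSH 0   : [-2, 0]
OVER     : [-2, 0, -2]
ADD      : [-2, -2]
ADD      : [-4]
PUSH -15 : [-4, -15]
DUP      : [-4, -15, -15]
NEG      : [-4, -15, 15]
PUSH -5  : [-4, -15, 15, -5]
OVER     : [-4, -15, 15, -5, 15]
PUSH -3  : [-4, -15, 15, -5, 15, -3]
SWAP     : [-4, -15, 15, -5, -3, 15]
ADD      : [-4, -15, 15, -5, 12]
ADD      : [-4, -15, 15, 7]
ADD      : [-4, -15, 22]
SWAP     : [-4, 22, -15]
POP      : [-4, 22]
ADD      : [18]
POP      : []
PUSH -2  : [-2]

-2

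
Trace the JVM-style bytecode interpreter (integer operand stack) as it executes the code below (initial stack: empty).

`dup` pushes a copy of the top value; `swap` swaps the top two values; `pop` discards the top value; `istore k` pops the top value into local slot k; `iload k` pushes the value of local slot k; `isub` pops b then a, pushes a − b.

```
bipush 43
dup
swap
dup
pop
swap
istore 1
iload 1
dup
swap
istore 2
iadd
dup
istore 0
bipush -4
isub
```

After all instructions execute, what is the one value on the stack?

bipush 43 -> [43]
dup       -> [43, 43]
swap      -> [43, 43]
dup       -> [43, 43, 43]
pop       -> [43, 43]
swap      -> [43, 43]
istore 1  -> [43]
iload 1   -> [43, 43]
dup       -> [43, 43, 43]
swap      -> [43, 43, 43]
istore 2  -> [43, 43]
iadd      -> [86]
dup       -> [86, 86]
istore 0  -> [86]
bipush -4 -> [86, -4]
isub      -> [90]

90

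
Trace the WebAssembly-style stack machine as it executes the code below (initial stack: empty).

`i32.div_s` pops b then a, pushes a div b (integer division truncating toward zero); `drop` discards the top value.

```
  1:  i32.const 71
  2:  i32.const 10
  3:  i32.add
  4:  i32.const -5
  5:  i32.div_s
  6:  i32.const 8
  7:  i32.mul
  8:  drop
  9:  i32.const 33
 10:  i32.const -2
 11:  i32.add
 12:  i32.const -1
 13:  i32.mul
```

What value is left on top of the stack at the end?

i32.const 71 -> 71
i32.const 10 -> 71 10
i32.add      -> 81
i32.const -5 -> 81 -5
i32.div_s    -> -16
i32.const 8  -> -16 8
i32.mul      -> -128
drop         -> (empty)
i32.const 33 -> 33
i32.const -2 -> 33 -2
i32.add      -> 31
i32.const -1 -> 31 -1
i32.mul      -> -31

-31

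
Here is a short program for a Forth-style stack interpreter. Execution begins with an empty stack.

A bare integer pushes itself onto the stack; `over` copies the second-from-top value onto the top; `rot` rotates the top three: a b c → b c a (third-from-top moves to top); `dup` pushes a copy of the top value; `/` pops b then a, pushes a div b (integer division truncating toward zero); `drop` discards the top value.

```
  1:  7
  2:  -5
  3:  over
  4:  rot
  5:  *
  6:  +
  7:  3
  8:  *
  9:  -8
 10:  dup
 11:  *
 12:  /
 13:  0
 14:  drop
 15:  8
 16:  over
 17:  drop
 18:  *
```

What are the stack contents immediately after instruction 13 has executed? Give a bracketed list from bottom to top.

[2, 0]

7    : 7
-5   : 7 -5
over : 7 -5 7
rot  : -5 7 7
*    : -5 49
+    : 44
3    : 44 3
*    : 132
-8   : 132 -8
dup  : 132 -8 -8
*    : 132 64
/    : 2
0    : 2 0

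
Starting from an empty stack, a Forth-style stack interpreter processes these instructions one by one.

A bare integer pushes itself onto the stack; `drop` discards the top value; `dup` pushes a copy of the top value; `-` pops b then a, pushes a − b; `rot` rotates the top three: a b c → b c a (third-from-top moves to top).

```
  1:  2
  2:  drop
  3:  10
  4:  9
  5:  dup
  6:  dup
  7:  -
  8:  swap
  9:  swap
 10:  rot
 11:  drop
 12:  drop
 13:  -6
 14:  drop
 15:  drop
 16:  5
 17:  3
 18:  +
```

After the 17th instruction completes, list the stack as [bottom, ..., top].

2    : 2
drop : (empty)
10   : 10
9    : 10 9
dup  : 10 9 9
dup  : 10 9 9 9
-    : 10 9 0
swap : 10 0 9
swap : 10 9 0
rot  : 9 0 10
drop : 9 0
drop : 9
-6   : 9 -6
drop : 9
drop : (empty)
5    : 5
3    : 5 3

[5, 3]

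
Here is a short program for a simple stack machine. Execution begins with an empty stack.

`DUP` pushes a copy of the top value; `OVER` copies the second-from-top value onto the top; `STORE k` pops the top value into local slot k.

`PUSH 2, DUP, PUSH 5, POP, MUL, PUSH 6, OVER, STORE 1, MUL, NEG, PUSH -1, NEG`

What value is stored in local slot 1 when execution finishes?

4

PUSH 2  -> 2
DUP     -> 2 2
PUSH 5  -> 2 2 5
POP     -> 2 2
MUL     -> 4
PUSH 6  -> 4 6
OVER    -> 4 6 4
STORE 1 -> 4 6
MUL     -> 24
NEG     -> -24
PUSH -1 -> -24 -1
NEG     -> -24 1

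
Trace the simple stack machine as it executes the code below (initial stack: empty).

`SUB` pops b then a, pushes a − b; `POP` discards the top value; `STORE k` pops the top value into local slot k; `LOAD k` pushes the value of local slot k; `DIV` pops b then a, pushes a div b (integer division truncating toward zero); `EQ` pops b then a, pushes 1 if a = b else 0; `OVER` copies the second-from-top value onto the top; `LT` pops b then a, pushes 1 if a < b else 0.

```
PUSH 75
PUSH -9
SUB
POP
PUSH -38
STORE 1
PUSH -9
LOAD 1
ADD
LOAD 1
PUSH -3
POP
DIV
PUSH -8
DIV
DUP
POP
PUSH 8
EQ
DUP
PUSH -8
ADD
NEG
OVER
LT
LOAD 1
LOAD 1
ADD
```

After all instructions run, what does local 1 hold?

-38

PUSH 75  : [75]
PUSH -9  : [75, -9]
SUB      : [84]
POP      : []
PUSH -38 : [-38]
STORE 1  : []
PUSH -9  : [-9]
LOAD 1   : [-9, -38]
ADD      : [-47]
LOAD 1   : [-47, -38]
PUSH -3  : [-47, -38, -3]
POP      : [-47, -38]
DIV      : [1]
PUSH -8  : [1, -8]
DIV      : [0]
DUP      : [0, 0]
POP      : [0]
PUSH 8   : [0, 8]
EQ       : [0]
DUP      : [0, 0]
PUSH -8  : [0, 0, -8]
ADD      : [0, -8]
NEG      : [0, 8]
OVER     : [0, 8, 0]
LT       : [0, 0]
LOAD 1   : [0, 0, -38]
LOAD 1   : [0, 0, -38, -38]
ADD      : [0, 0, -76]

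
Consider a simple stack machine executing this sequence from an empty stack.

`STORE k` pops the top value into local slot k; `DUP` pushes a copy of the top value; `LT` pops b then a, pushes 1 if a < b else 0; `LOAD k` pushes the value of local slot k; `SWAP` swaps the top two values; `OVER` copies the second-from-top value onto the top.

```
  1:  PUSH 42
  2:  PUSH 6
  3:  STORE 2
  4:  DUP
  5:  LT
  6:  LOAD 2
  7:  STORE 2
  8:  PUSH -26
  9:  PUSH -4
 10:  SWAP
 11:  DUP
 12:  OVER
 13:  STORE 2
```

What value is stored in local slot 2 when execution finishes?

-26

PUSH 42  → [42]
PUSH 6   → [42, 6]
STORE 2  → [42]
DUP      → [42, 42]
LT       → [0]
LOAD 2   → [0, 6]
STORE 2  → [0]
PUSH -26 → [0, -26]
PUSH -4  → [0, -26, -4]
SWAP     → [0, -4, -26]
DUP      → [0, -4, -26, -26]
OVER     → [0, -4, -26, -26, -26]
STORE 2  → [0, -4, -26, -26]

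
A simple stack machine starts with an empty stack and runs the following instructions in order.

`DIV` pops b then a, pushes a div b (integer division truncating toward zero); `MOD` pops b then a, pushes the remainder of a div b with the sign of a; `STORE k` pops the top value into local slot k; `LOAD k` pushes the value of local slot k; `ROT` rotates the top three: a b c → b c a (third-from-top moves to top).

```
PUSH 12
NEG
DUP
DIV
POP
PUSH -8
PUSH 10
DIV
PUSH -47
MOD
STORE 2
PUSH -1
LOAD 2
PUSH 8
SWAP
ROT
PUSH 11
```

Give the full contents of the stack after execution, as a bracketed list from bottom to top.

PUSH 12  -> [12]
NEG      -> [-12]
DUP      -> [-12, -12]
DIV      -> [1]
POP      -> []
PUSH -8  -> [-8]
PUSH 10  -> [-8, 10]
DIV      -> [0]
PUSH -47 -> [0, -47]
MOD      -> [0]
STORE 2  -> []
PUSH -1  -> [-1]
LOAD 2   -> [-1, 0]
PUSH 8   -> [-1, 0, 8]
SWAP     -> [-1, 8, 0]
ROT      -> [8, 0, -1]
PUSH 11  -> [8, 0, -1, 11]

[8, 0, -1, 11]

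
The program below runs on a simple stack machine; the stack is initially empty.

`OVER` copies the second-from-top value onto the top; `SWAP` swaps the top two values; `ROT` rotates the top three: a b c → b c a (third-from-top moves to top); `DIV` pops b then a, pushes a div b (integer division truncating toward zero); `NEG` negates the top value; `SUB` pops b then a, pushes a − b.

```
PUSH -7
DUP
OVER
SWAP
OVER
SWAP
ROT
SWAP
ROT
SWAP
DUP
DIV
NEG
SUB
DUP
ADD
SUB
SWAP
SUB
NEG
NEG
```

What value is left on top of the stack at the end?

PUSH -7 : -7
DUP     : -7 -7
OVER    : -7 -7 -7
SWAP    : -7 -7 -7
OVER    : -7 -7 -7 -7
SWAP    : -7 -7 -7 -7
ROT     : -7 -7 -7 -7
SWAP    : -7 -7 -7 -7
ROT     : -7 -7 -7 -7
SWAP    : -7 -7 -7 -7
DUP     : -7 -7 -7 -7 -7
DIV     : -7 -7 -7 1
NEG     : -7 -7 -7 -1
SUB     : -7 -7 -6
DUP     : -7 -7 -6 -6
ADD     : -7 -7 -12
SUB     : -7 5
SWAP    : 5 -7
SUB     : 12
NEG     : -12
NEG     : 12

12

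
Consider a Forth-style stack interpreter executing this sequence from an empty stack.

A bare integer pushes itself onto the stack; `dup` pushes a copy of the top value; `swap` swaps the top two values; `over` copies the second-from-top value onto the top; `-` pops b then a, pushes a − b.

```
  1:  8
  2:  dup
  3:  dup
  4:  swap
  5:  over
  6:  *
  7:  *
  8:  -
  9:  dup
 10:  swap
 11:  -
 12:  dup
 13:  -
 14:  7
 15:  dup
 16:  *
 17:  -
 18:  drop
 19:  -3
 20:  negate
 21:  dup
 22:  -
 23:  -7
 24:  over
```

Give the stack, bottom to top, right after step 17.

8     [8]
dup   [8, 8]
dup   [8, 8, 8]
swap  [8, 8, 8]
over  [8, 8, 8, 8]
*     [8, 8, 64]
*     [8, 512]
-     [-504]
dup   [-504, -504]
swap  [-504, -504]
-     [0]
dup   [0, 0]
-     [0]
7     [0, 7]
dup   [0, 7, 7]
*     [0, 49]
-     [-49]

[-49]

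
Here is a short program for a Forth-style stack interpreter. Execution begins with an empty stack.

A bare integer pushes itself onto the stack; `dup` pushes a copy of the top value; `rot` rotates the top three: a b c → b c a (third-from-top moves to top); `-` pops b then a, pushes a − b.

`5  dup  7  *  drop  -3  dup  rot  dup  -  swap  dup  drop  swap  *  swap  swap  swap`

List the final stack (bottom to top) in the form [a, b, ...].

5    → 5
dup  → 5 5
7    → 5 5 7
*    → 5 35
drop → 5
-3   → 5 -3
dup  → 5 -3 -3
rot  → -3 -3 5
dup  → -3 -3 5 5
-    → -3 -3 0
swap → -3 0 -3
dup  → -3 0 -3 -3
drop → -3 0 -3
swap → -3 -3 0
*    → -3 0
swap → 0 -3
swap → -3 0
swap → 0 -3

[0, -3]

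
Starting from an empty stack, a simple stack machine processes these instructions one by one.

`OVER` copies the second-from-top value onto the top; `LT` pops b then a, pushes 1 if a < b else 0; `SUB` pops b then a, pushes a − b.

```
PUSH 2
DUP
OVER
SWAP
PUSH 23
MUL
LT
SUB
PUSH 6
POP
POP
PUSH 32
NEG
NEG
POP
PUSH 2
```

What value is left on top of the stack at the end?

PUSH 2  : 2
DUP     : 2 2
OVER    : 2 2 2
SWAP    : 2 2 2
PUSH 23 : 2 2 2 23
MUL     : 2 2 46
LT      : 2 1
SUB     : 1
PUSH 6  : 1 6
POP     : 1
POP     : (empty)
PUSH 32 : 32
NEG     : -32
NEG     : 32
POP     : (empty)
PUSH 2  : 2

2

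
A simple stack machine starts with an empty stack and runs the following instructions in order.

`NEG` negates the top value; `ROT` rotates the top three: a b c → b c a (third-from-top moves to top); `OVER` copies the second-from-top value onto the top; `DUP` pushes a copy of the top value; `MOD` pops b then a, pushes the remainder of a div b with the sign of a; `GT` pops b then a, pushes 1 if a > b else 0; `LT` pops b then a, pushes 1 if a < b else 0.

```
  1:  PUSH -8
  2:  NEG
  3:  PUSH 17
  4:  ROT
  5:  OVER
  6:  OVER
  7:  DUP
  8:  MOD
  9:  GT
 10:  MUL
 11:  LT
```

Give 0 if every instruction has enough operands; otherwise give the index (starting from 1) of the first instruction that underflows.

PUSH -8  -8
NEG      8
PUSH 17  8 17
ROT  — needs 3 operands, stack has 2 → underflow

4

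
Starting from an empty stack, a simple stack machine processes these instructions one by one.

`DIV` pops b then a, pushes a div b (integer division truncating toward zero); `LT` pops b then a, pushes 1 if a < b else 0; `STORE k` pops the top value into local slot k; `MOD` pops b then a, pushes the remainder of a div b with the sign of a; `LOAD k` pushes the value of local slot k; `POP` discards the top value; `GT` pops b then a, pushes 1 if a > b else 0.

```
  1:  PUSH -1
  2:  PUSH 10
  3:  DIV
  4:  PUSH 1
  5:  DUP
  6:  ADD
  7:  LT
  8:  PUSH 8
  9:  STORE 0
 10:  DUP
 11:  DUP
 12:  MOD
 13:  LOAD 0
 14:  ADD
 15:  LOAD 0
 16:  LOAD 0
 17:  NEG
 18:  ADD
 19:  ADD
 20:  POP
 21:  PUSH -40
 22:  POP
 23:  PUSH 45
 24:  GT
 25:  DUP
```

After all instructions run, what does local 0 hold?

PUSH -1  -> [-1]
PUSH 10  -> [-1, 10]
DIV      -> [0]
PUSH 1   -> [0, 1]
DUP      -> [0, 1, 1]
ADD      -> [0, 2]
LT       -> [1]
PUSH 8   -> [1, 8]
STORE 0  -> [1]
DUP      -> [1, 1]
DUP      -> [1, 1, 1]
MOD      -> [1, 0]
LOAD 0   -> [1, 0, 8]
ADD      -> [1, 8]
LOAD 0   -> [1, 8, 8]
LOAD 0   -> [1, 8, 8, 8]
NEG      -> [1, 8, 8, -8]
ADD      -> [1, 8, 0]
ADD      -> [1, 8]
POP      -> [1]
PUSH -40 -> [1, -40]
POP      -> [1]
PUSH 45  -> [1, 45]
GT       -> [0]
DUP      -> [0, 0]

8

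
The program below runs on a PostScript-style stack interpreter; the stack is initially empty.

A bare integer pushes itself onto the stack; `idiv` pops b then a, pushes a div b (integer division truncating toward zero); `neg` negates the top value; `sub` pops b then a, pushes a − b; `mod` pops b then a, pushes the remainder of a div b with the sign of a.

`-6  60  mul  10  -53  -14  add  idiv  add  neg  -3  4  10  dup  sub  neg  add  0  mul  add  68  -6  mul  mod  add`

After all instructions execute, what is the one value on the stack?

-6   → -6
60   → -6 60
mul  → -360
10   → -360 10
-53  → -360 10 -53
-14  → -360 10 -53 -14
add  → -360 10 -67
idiv → -360 0
add  → -360
neg  → 360
-3   → 360 -3
4    → 360 -3 4
10   → 360 -3 4 10
dup  → 360 -3 4 10 10
sub  → 360 -3 4 0
neg  → 360 -3 4 0
add  → 360 -3 4
0    → 360 -3 4 0
mul  → 360 -3 0
add  → 360 -3
68   → 360 -3 68
-6   → 360 -3 68 -6
mul  → 360 -3 -408
mod  → 360 -3
add  → 357

357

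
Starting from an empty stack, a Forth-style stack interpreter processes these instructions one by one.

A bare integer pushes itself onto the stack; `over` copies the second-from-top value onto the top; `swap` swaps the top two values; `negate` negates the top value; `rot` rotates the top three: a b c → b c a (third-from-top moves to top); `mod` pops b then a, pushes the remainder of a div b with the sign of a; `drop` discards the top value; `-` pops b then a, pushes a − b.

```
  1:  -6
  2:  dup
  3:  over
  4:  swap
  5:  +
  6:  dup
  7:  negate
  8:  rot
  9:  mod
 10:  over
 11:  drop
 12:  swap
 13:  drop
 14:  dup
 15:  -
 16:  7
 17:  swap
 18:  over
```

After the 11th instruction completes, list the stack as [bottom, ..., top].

-6     : [-6]
dup    : [-6, -6]
over   : [-6, -6, -6]
swap   : [-6, -6, -6]
+      : [-6, -12]
dup    : [-6, -12, -12]
negate : [-6, -12, 12]
rot    : [-12, 12, -6]
mod    : [-12, 0]
over   : [-12, 0, -12]
drop   : [-12, 0]

[-12, 0]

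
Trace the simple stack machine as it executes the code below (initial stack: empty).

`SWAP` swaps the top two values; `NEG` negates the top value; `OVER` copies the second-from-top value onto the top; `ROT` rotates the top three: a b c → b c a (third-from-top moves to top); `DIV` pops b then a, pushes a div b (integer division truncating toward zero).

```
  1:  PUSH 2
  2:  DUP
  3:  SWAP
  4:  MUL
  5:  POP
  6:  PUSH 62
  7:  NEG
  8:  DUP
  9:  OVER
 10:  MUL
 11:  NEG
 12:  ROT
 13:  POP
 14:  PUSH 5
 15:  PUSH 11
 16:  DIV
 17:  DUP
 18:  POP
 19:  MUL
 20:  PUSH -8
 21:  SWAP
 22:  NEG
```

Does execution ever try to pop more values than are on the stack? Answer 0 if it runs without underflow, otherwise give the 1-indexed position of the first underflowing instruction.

PUSH 2  → 2
DUP     → 2 2
SWAP    → 2 2
MUL     → 4
POP     → (empty)
PUSH 62 → 62
NEG     → -62
DUP     → -62 -62
OVER    → -62 -62 -62
MUL     → -62 3844
NEG     → -62 -3844
ROT  — needs 3 operands, stack has 2 → underflow

12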